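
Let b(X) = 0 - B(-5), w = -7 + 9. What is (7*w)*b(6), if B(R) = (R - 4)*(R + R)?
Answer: -1260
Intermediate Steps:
w = 2
B(R) = 2*R*(-4 + R) (B(R) = (-4 + R)*(2*R) = 2*R*(-4 + R))
b(X) = -90 (b(X) = 0 - 2*(-5)*(-4 - 5) = 0 - 2*(-5)*(-9) = 0 - 1*90 = 0 - 90 = -90)
(7*w)*b(6) = (7*2)*(-90) = 14*(-90) = -1260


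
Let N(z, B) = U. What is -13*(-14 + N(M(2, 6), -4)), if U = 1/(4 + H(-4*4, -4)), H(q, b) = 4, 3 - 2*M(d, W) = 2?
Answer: 1443/8 ≈ 180.38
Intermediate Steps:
M(d, W) = ½ (M(d, W) = 3/2 - ½*2 = 3/2 - 1 = ½)
U = ⅛ (U = 1/(4 + 4) = 1/8 = ⅛ ≈ 0.12500)
N(z, B) = ⅛
-13*(-14 + N(M(2, 6), -4)) = -13*(-14 + ⅛) = -13*(-111/8) = 1443/8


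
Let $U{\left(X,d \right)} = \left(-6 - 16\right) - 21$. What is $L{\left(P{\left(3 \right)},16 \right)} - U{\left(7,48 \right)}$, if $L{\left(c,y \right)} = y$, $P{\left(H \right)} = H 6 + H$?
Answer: $59$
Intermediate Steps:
$P{\left(H \right)} = 7 H$ ($P{\left(H \right)} = 6 H + H = 7 H$)
$U{\left(X,d \right)} = -43$ ($U{\left(X,d \right)} = -22 - 21 = -43$)
$L{\left(P{\left(3 \right)},16 \right)} - U{\left(7,48 \right)} = 16 - -43 = 16 + 43 = 59$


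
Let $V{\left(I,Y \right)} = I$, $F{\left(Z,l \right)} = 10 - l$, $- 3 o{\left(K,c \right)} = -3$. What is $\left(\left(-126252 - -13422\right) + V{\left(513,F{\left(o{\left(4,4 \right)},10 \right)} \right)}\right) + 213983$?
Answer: $101666$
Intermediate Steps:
$o{\left(K,c \right)} = 1$ ($o{\left(K,c \right)} = \left(- \frac{1}{3}\right) \left(-3\right) = 1$)
$\left(\left(-126252 - -13422\right) + V{\left(513,F{\left(o{\left(4,4 \right)},10 \right)} \right)}\right) + 213983 = \left(\left(-126252 - -13422\right) + 513\right) + 213983 = \left(\left(-126252 + 13422\right) + 513\right) + 213983 = \left(-112830 + 513\right) + 213983 = -112317 + 213983 = 101666$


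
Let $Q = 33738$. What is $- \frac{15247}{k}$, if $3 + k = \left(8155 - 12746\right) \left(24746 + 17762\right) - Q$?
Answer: $\frac{15247}{195187969} \approx 7.8114 \cdot 10^{-5}$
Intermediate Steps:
$k = -195187969$ ($k = -3 + \left(\left(8155 - 12746\right) \left(24746 + 17762\right) - 33738\right) = -3 - 195187966 = -195187969$)
$- \frac{15247}{k} = - \frac{15247}{-195187969} = \left(-15247\right) \left(- \frac{1}{195187969}\right) = \frac{15247}{195187969}$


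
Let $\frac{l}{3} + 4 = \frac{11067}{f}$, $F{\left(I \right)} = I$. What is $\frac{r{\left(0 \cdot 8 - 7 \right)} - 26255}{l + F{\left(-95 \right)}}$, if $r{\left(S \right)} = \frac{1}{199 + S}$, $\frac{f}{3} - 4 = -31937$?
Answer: $\frac{160972943747}{658156416} \approx 244.58$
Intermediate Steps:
$f = -95799$ ($f = 12 + 3 \left(-31937\right) = 12 - 95811 = -95799$)
$l = - \frac{394263}{31933}$ ($l = -12 + 3 \frac{11067}{-95799} = -12 + 3 \cdot 11067 \left(- \frac{1}{95799}\right) = -12 + 3 \left(- \frac{3689}{31933}\right) = -12 - \frac{11067}{31933} = - \frac{394263}{31933} \approx -12.347$)
$\frac{r{\left(0 \cdot 8 - 7 \right)} - 26255}{l + F{\left(-95 \right)}} = \frac{\frac{1}{199 + \left(0 \cdot 8 - 7\right)} - 26255}{- \frac{394263}{31933} - 95} = \frac{\frac{1}{199 + \left(0 - 7\right)} - 26255}{- \frac{3427898}{31933}} = \left(\frac{1}{199 - 7} - 26255\right) \left(- \frac{31933}{3427898}\right) = \left(\frac{1}{192} - 26255\right) \left(- \frac{31933}{3427898}\right) = \left(- \frac{5040959}{192}\right) \left(- \frac{31933}{3427898}\right) = \frac{160972943747}{658156416}$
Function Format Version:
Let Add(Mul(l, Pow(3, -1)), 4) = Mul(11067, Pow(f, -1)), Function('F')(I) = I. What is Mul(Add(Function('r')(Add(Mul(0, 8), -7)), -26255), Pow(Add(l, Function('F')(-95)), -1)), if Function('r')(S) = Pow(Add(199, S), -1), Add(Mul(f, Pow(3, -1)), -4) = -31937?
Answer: Rational(160972943747, 658156416) ≈ 244.58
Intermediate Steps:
f = -95799 (f = Add(12, Mul(3, -31937)) = Add(12, -95811) = -95799)
l = Rational(-394263, 31933) (l = Add(-12, Mul(3, Mul(11067, Pow(-95799, -1)))) = Add(-12, Mul(3, Mul(11067, Rational(-1, 95799)))) = Add(-12, Mul(3, Rational(-3689, 31933))) = Add(-12, Rational(-11067, 31933)) = Rational(-394263, 31933) ≈ -12.347)
Mul(Add(Function('r')(Add(Mul(0, 8), -7)), -26255), Pow(Add(l, Function('F')(-95)), -1)) = Mul(Add(Pow(Add(199, Add(Mul(0, 8), -7)), -1), -26255), Pow(Add(Rational(-394263, 31933), -95), -1)) = Mul(Add(Pow(Add(199, Add(0, -7)), -1), -26255), Pow(Rational(-3427898, 31933), -1)) = Mul(Add(Pow(Add(199, -7), -1), -26255), Rational(-31933, 3427898)) = Mul(Add(Pow(192, -1), -26255), Rational(-31933, 3427898)) = Mul(Add(Rational(1, 192), -26255), Rational(-31933, 3427898)) = Mul(Rational(-5040959, 192), Rational(-31933, 3427898)) = Rational(160972943747, 658156416)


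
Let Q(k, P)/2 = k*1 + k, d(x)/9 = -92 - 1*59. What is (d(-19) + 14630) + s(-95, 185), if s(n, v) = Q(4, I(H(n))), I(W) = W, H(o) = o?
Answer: 13287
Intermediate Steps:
d(x) = -1359 (d(x) = 9*(-92 - 1*59) = 9*(-92 - 59) = 9*(-151) = -1359)
Q(k, P) = 4*k (Q(k, P) = 2*(k*1 + k) = 2*(k + k) = 2*(2*k) = 4*k)
s(n, v) = 16 (s(n, v) = 4*4 = 16)
(d(-19) + 14630) + s(-95, 185) = (-1359 + 14630) + 16 = 13271 + 16 = 13287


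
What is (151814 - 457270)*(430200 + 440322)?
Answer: -265906168032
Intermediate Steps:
(151814 - 457270)*(430200 + 440322) = -305456*870522 = -265906168032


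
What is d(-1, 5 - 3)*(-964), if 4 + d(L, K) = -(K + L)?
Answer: 4820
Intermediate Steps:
d(L, K) = -4 - K - L (d(L, K) = -4 - (K + L) = -4 + (-K - L) = -4 - K - L)
d(-1, 5 - 3)*(-964) = (-4 - (5 - 3) - 1*(-1))*(-964) = (-4 - 1*2 + 1)*(-964) = (-4 - 2 + 1)*(-964) = -5*(-964) = 4820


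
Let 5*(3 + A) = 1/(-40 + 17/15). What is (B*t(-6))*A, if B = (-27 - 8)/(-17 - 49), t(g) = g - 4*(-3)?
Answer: -61320/6413 ≈ -9.5618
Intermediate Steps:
t(g) = 12 + g (t(g) = g + 12 = 12 + g)
A = -1752/583 (A = -3 + 1/(5*(-40 + 17/15)) = -3 + 1/(5*(-583/15)) = -3 + (1/5)*(-15/583) = -3 - 3/583 = -1752/583 ≈ -3.0051)
B = 35/66 (B = -35/(-66) = -35*(-1/66) = 35/66 ≈ 0.53030)
(B*t(-6))*A = (35*(12 - 6)/66)*(-1752/583) = ((35/66)*6)*(-1752/583) = (35/11)*(-1752/583) = -61320/6413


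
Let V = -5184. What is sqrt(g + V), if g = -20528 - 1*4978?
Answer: 3*I*sqrt(3410) ≈ 175.19*I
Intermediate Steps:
g = -25506 (g = -20528 - 4978 = -25506)
sqrt(g + V) = sqrt(-25506 - 5184) = sqrt(-30690) = 3*I*sqrt(3410)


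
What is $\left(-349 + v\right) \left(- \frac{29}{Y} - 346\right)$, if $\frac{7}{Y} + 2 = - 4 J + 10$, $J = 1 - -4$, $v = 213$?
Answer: $\frac{282064}{7} \approx 40295.0$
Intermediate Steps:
$J = 5$ ($J = 1 + 4 = 5$)
$Y = - \frac{7}{12}$ ($Y = \frac{7}{-2 + \left(\left(-4\right) 5 + 10\right)} = \frac{7}{-2 + \left(-20 + 10\right)} = \frac{7}{-2 - 10} = \frac{7}{-12} = 7 \left(- \frac{1}{12}\right) = - \frac{7}{12} \approx -0.58333$)
$\left(-349 + v\right) \left(- \frac{29}{Y} - 346\right) = \left(-349 + 213\right) \left(- \frac{29}{- \frac{7}{12}} - 346\right) = - 136 \left(\left(-29\right) \left(- \frac{12}{7}\right) - 346\right) = - 136 \left(\frac{348}{7} - 346\right) = \left(-136\right) \left(- \frac{2074}{7}\right) = \frac{282064}{7}$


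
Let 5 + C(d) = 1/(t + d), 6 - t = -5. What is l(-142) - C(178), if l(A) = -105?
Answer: -18901/189 ≈ -100.01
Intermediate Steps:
t = 11 (t = 6 - 1*(-5) = 6 + 5 = 11)
C(d) = -5 + 1/(11 + d)
l(-142) - C(178) = -105 - (-54 - 5*178)/(11 + 178) = -105 - (-54 - 890)/189 = -105 - (-944)/189 = -105 - 1*(-944/189) = -105 + 944/189 = -18901/189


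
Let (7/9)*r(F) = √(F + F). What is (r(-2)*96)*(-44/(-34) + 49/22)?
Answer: 1137888*I/1309 ≈ 869.28*I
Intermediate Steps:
r(F) = 9*√2*√F/7 (r(F) = 9*√(F + F)/7 = 9*√(2*F)/7 = 9*(√2*√F)/7 = 9*√2*√F/7)
(r(-2)*96)*(-44/(-34) + 49/22) = ((9*√2*√(-2)/7)*96)*(-44/(-34) + 49/22) = ((9*√2*(I*√2)/7)*96)*(-44*(-1/34) + 49*(1/22)) = ((18*I/7)*96)*(22/17 + 49/22) = (1728*I/7)*(1317/374) = 1137888*I/1309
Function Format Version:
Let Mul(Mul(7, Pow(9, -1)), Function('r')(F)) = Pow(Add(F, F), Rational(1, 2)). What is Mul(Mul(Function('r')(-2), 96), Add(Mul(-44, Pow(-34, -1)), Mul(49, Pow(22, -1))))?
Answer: Mul(Rational(1137888, 1309), I) ≈ Mul(869.28, I)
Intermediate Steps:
Function('r')(F) = Mul(Rational(9, 7), Pow(2, Rational(1, 2)), Pow(F, Rational(1, 2))) (Function('r')(F) = Mul(Rational(9, 7), Pow(Add(F, F), Rational(1, 2))) = Mul(Rational(9, 7), Pow(Mul(2, F), Rational(1, 2))) = Mul(Rational(9, 7), Mul(Pow(2, Rational(1, 2)), Pow(F, Rational(1, 2)))) = Mul(Rational(9, 7), Pow(2, Rational(1, 2)), Pow(F, Rational(1, 2))))
Mul(Mul(Function('r')(-2), 96), Add(Mul(-44, Pow(-34, -1)), Mul(49, Pow(22, -1)))) = Mul(Mul(Mul(Rational(9, 7), Pow(2, Rational(1, 2)), Pow(-2, Rational(1, 2))), 96), Add(Mul(-44, Pow(-34, -1)), Mul(49, Pow(22, -1)))) = Mul(Mul(Mul(Rational(9, 7), Pow(2, Rational(1, 2)), Mul(I, Pow(2, Rational(1, 2)))), 96), Add(Mul(-44, Rational(-1, 34)), Mul(49, Rational(1, 22)))) = Mul(Mul(Mul(Rational(18, 7), I), 96), Add(Rational(22, 17), Rational(49, 22))) = Mul(Mul(Rational(1728, 7), I), Rational(1317, 374)) = Mul(Rational(1137888, 1309), I)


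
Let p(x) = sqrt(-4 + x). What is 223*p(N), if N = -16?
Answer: 446*I*sqrt(5) ≈ 997.29*I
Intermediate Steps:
223*p(N) = 223*sqrt(-4 - 16) = 223*sqrt(-20) = 223*(2*I*sqrt(5)) = 446*I*sqrt(5)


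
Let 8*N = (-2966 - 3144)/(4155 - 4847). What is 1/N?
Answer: 2768/3055 ≈ 0.90606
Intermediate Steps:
N = 3055/2768 (N = ((-2966 - 3144)/(4155 - 4847))/8 = (-6110/(-692))/8 = (-6110*(-1/692))/8 = (1/8)*(3055/346) = 3055/2768 ≈ 1.1037)
1/N = 1/(3055/2768) = 2768/3055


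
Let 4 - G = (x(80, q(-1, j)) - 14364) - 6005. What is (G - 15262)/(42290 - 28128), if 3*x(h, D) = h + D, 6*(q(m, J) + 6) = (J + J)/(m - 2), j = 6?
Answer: 45779/127458 ≈ 0.35917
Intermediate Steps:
q(m, J) = -6 + J/(3*(-2 + m)) (q(m, J) = -6 + ((J + J)/(m - 2))/6 = -6 + ((2*J)/(-2 + m))/6 = -6 + (2*J/(-2 + m))/6 = -6 + J/(3*(-2 + m)))
x(h, D) = D/3 + h/3 (x(h, D) = (h + D)/3 = (D + h)/3 = D/3 + h/3)
G = 183137/9 (G = 4 - (((((36 + 6 - 18*(-1))/(3*(-2 - 1)))/3 + (1/3)*80) - 14364) - 6005) = 4 - (((((1/3)*(36 + 6 + 18)/(-3))/3 + 80/3) - 14364) - 6005) = 4 - (((((1/3)*(-1/3)*60)/3 + 80/3) - 14364) - 6005) = 4 - ((((1/3)*(-20/3) + 80/3) - 14364) - 6005) = 4 - (((-20/9 + 80/3) - 14364) - 6005) = 4 - ((220/9 - 14364) - 6005) = 4 - (-129056/9 - 6005) = 4 - 1*(-183101/9) = 4 + 183101/9 = 183137/9 ≈ 20349.)
(G - 15262)/(42290 - 28128) = (183137/9 - 15262)/(42290 - 28128) = (45779/9)/14162 = (45779/9)*(1/14162) = 45779/127458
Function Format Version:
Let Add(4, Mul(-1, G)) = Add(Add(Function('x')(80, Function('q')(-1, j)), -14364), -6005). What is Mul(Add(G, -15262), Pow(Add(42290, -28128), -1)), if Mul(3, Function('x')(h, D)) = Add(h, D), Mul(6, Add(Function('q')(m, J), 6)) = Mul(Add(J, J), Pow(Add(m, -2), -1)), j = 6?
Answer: Rational(45779, 127458) ≈ 0.35917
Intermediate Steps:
Function('q')(m, J) = Add(-6, Mul(Rational(1, 3), J, Pow(Add(-2, m), -1))) (Function('q')(m, J) = Add(-6, Mul(Rational(1, 6), Mul(Add(J, J), Pow(Add(m, -2), -1)))) = Add(-6, Mul(Rational(1, 6), Mul(Mul(2, J), Pow(Add(-2, m), -1)))) = Add(-6, Mul(Rational(1, 6), Mul(2, J, Pow(Add(-2, m), -1)))) = Add(-6, Mul(Rational(1, 3), J, Pow(Add(-2, m), -1))))
Function('x')(h, D) = Add(Mul(Rational(1, 3), D), Mul(Rational(1, 3), h)) (Function('x')(h, D) = Mul(Rational(1, 3), Add(h, D)) = Mul(Rational(1, 3), Add(D, h)) = Add(Mul(Rational(1, 3), D), Mul(Rational(1, 3), h)))
G = Rational(183137, 9) (G = Add(4, Mul(-1, Add(Add(Add(Mul(Rational(1, 3), Mul(Rational(1, 3), Pow(Add(-2, -1), -1), Add(36, 6, Mul(-18, -1)))), Mul(Rational(1, 3), 80)), -14364), -6005))) = Add(4, Mul(-1, Add(Add(Add(Mul(Rational(1, 3), Mul(Rational(1, 3), Pow(-3, -1), Add(36, 6, 18))), Rational(80, 3)), -14364), -6005))) = Add(4, Mul(-1, Add(Add(Add(Mul(Rational(1, 3), Mul(Rational(1, 3), Rational(-1, 3), 60)), Rational(80, 3)), -14364), -6005))) = Add(4, Mul(-1, Add(Add(Add(Mul(Rational(1, 3), Rational(-20, 3)), Rational(80, 3)), -14364), -6005))) = Add(4, Mul(-1, Add(Add(Add(Rational(-20, 9), Rational(80, 3)), -14364), -6005))) = Add(4, Mul(-1, Add(Add(Rational(220, 9), -14364), -6005))) = Add(4, Mul(-1, Add(Rational(-129056, 9), -6005))) = Add(4, Mul(-1, Rational(-183101, 9))) = Add(4, Rational(183101, 9)) = Rational(183137, 9) ≈ 20349.)
Mul(Add(G, -15262), Pow(Add(42290, -28128), -1)) = Mul(Add(Rational(183137, 9), -15262), Pow(Add(42290, -28128), -1)) = Mul(Rational(45779, 9), Pow(14162, -1)) = Mul(Rational(45779, 9), Rational(1, 14162)) = Rational(45779, 127458)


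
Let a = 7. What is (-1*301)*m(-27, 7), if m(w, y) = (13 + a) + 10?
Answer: -9030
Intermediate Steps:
m(w, y) = 30 (m(w, y) = (13 + 7) + 10 = 20 + 10 = 30)
(-1*301)*m(-27, 7) = -1*301*30 = -301*30 = -9030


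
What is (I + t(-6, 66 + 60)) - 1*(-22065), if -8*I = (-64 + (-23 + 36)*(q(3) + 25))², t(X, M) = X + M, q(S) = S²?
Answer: 8649/2 ≈ 4324.5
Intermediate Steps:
t(X, M) = M + X
I = -35721/2 (I = -(-64 + (-23 + 36)*(3² + 25))²/8 = -(-64 + 13*(9 + 25))²/8 = -(-64 + 13*34)²/8 = -(-64 + 442)²/8 = -⅛*378² = -⅛*142884 = -35721/2 ≈ -17861.)
(I + t(-6, 66 + 60)) - 1*(-22065) = (-35721/2 + ((66 + 60) - 6)) - 1*(-22065) = (-35721/2 + (126 - 6)) + 22065 = (-35721/2 + 120) + 22065 = -35481/2 + 22065 = 8649/2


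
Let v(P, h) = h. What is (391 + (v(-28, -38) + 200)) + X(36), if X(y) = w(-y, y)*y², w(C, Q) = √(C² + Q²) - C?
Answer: 47209 + 46656*√2 ≈ 1.1319e+5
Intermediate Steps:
X(y) = y²*(y + √2*√(y²)) (X(y) = (√((-y)² + y²) - (-1)*y)*y² = (√(y² + y²) + y)*y² = (√(2*y²) + y)*y² = (√2*√(y²) + y)*y² = (y + √2*√(y²))*y² = y²*(y + √2*√(y²)))
(391 + (v(-28, -38) + 200)) + X(36) = (391 + (-38 + 200)) + 36²*(36 + √2*√(36²)) = (391 + 162) + 1296*(36 + √2*√1296) = 553 + 1296*(36 + √2*36) = 553 + 1296*(36 + 36*√2) = 553 + (46656 + 46656*√2) = 47209 + 46656*√2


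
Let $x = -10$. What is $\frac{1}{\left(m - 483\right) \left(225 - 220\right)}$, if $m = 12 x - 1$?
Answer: $- \frac{1}{3020} \approx -0.00033113$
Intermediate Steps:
$m = -121$ ($m = 12 \left(-10\right) - 1 = -120 - 1 = -121$)
$\frac{1}{\left(m - 483\right) \left(225 - 220\right)} = \frac{1}{\left(-121 - 483\right) \left(225 - 220\right)} = \frac{1}{\left(-604\right) \left(225 - 220\right)} = \frac{1}{\left(-604\right) 5} = \frac{1}{-3020} = - \frac{1}{3020}$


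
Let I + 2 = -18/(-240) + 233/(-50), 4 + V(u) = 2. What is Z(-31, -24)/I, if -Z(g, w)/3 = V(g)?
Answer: -400/439 ≈ -0.91116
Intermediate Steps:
V(u) = -2 (V(u) = -4 + 2 = -2)
Z(g, w) = 6 (Z(g, w) = -3*(-2) = 6)
I = -1317/200 (I = -2 + (-18/(-240) + 233/(-50)) = -2 + (-18*(-1/240) + 233*(-1/50)) = -2 + (3/40 - 233/50) = -2 - 917/200 = -1317/200 ≈ -6.5850)
Z(-31, -24)/I = 6/(-1317/200) = 6*(-200/1317) = -400/439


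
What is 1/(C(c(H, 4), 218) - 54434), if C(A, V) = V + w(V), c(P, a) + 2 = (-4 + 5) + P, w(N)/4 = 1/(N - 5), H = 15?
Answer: -213/11548004 ≈ -1.8445e-5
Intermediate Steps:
w(N) = 4/(-5 + N) (w(N) = 4/(N - 5) = 4/(-5 + N))
c(P, a) = -1 + P (c(P, a) = -2 + ((-4 + 5) + P) = -2 + (1 + P) = -1 + P)
C(A, V) = V + 4/(-5 + V)
1/(C(c(H, 4), 218) - 54434) = 1/((4 + 218*(-5 + 218))/(-5 + 218) - 54434) = 1/((4 + 218*213)/213 - 54434) = 1/((4 + 46434)/213 - 54434) = 1/((1/213)*46438 - 54434) = 1/(46438/213 - 54434) = 1/(-11548004/213) = -213/11548004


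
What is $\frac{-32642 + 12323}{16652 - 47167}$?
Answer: $\frac{20319}{30515} \approx 0.66587$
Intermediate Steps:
$\frac{-32642 + 12323}{16652 - 47167} = - \frac{20319}{-30515} = \left(-20319\right) \left(- \frac{1}{30515}\right) = \frac{20319}{30515}$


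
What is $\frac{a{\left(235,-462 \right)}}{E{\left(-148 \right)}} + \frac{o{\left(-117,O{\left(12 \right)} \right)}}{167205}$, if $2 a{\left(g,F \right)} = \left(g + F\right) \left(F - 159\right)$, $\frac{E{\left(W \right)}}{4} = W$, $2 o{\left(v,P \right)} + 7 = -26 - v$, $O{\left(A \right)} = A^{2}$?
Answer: $- \frac{7856779169}{65990240} \approx -119.06$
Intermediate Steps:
$o{\left(v,P \right)} = - \frac{33}{2} - \frac{v}{2}$ ($o{\left(v,P \right)} = - \frac{7}{2} + \frac{-26 - v}{2} = - \frac{7}{2} - \left(13 + \frac{v}{2}\right) = - \frac{33}{2} - \frac{v}{2}$)
$E{\left(W \right)} = 4 W$
$a{\left(g,F \right)} = \frac{\left(-159 + F\right) \left(F + g\right)}{2}$ ($a{\left(g,F \right)} = \frac{\left(g + F\right) \left(F - 159\right)}{2} = \frac{\left(F + g\right) \left(-159 + F\right)}{2} = \frac{\left(-159 + F\right) \left(F + g\right)}{2}$)
$\frac{a{\left(235,-462 \right)}}{E{\left(-148 \right)}} + \frac{o{\left(-117,O{\left(12 \right)} \right)}}{167205} = \frac{\frac{\left(-462\right)^{2}}{2} - -36729 - \frac{37365}{2} + \frac{1}{2} \left(-462\right) 235}{4 \left(-148\right)} + \frac{- \frac{33}{2} - - \frac{117}{2}}{167205} = \frac{\frac{1}{2} \cdot 213444 + 36729 - \frac{37365}{2} - 54285}{-592} + \left(- \frac{33}{2} + \frac{117}{2}\right) \frac{1}{167205} = \left(106722 + 36729 - \frac{37365}{2} - 54285\right) \left(- \frac{1}{592}\right) + 42 \cdot \frac{1}{167205} = \frac{140967}{2} \left(- \frac{1}{592}\right) + \frac{14}{55735} = - \frac{140967}{1184} + \frac{14}{55735} = - \frac{7856779169}{65990240}$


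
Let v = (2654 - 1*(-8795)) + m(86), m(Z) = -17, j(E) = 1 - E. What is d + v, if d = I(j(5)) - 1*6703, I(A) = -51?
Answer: 4678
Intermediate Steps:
d = -6754 (d = -51 - 1*6703 = -51 - 6703 = -6754)
v = 11432 (v = (2654 - 1*(-8795)) - 17 = (2654 + 8795) - 17 = 11449 - 17 = 11432)
d + v = -6754 + 11432 = 4678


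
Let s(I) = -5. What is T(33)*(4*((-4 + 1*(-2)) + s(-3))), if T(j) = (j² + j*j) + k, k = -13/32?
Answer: -766513/8 ≈ -95814.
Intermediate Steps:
k = -13/32 (k = -13*1/32 = -13/32 ≈ -0.40625)
T(j) = -13/32 + 2*j² (T(j) = (j² + j*j) - 13/32 = (j² + j²) - 13/32 = 2*j² - 13/32 = -13/32 + 2*j²)
T(33)*(4*((-4 + 1*(-2)) + s(-3))) = (-13/32 + 2*33²)*(4*((-4 + 1*(-2)) - 5)) = (-13/32 + 2*1089)*(4*((-4 - 2) - 5)) = (-13/32 + 2178)*(4*(-6 - 5)) = 69683*(4*(-11))/32 = (69683/32)*(-44) = -766513/8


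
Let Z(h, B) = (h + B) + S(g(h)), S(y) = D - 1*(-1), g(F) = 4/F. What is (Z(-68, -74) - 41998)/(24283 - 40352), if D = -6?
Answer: 42145/16069 ≈ 2.6228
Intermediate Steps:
S(y) = -5 (S(y) = -6 - 1*(-1) = -6 + 1 = -5)
Z(h, B) = -5 + B + h (Z(h, B) = (h + B) - 5 = (B + h) - 5 = -5 + B + h)
(Z(-68, -74) - 41998)/(24283 - 40352) = ((-5 - 74 - 68) - 41998)/(24283 - 40352) = (-147 - 41998)/(-16069) = -42145*(-1/16069) = 42145/16069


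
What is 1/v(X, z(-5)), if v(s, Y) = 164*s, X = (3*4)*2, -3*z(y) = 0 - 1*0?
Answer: 1/3936 ≈ 0.00025406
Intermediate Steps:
z(y) = 0 (z(y) = -(0 - 1*0)/3 = -(0 + 0)/3 = -⅓*0 = 0)
X = 24 (X = 12*2 = 24)
1/v(X, z(-5)) = 1/(164*24) = 1/3936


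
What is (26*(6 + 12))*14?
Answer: 6552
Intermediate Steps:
(26*(6 + 12))*14 = (26*18)*14 = 468*14 = 6552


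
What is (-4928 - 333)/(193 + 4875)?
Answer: -5261/5068 ≈ -1.0381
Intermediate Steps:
(-4928 - 333)/(193 + 4875) = -5261/5068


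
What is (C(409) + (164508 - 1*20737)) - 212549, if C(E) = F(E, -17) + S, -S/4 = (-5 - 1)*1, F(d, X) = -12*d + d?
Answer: -73253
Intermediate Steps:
F(d, X) = -11*d
S = 24 (S = -4*(-5 - 1) = -(-24) = -4*(-6) = 24)
C(E) = 24 - 11*E (C(E) = -11*E + 24 = 24 - 11*E)
(C(409) + (164508 - 1*20737)) - 212549 = ((24 - 11*409) + (164508 - 1*20737)) - 212549 = ((24 - 4499) + (164508 - 20737)) - 212549 = (-4475 + 143771) - 212549 = 139296 - 212549 = -73253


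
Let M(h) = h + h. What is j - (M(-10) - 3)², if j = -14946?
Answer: -15475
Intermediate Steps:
M(h) = 2*h
j - (M(-10) - 3)² = -14946 - (2*(-10) - 3)² = -14946 - (-20 - 3)² = -14946 - 1*(-23)² = -14946 - 1*529 = -14946 - 529 = -15475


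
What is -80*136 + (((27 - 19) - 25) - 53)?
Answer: -10950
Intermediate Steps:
-80*136 + (((27 - 19) - 25) - 53) = -10880 + ((8 - 25) - 53) = -10880 + (-17 - 53) = -10880 - 70 = -10950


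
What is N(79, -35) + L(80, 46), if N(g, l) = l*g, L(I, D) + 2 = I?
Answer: -2687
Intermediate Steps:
L(I, D) = -2 + I
N(g, l) = g*l
N(79, -35) + L(80, 46) = 79*(-35) + (-2 + 80) = -2765 + 78 = -2687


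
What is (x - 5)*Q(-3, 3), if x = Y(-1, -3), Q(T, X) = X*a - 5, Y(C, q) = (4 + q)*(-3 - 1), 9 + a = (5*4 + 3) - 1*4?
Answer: -225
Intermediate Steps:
a = 10 (a = -9 + ((5*4 + 3) - 1*4) = -9 + ((20 + 3) - 4) = -9 + (23 - 4) = -9 + 19 = 10)
Y(C, q) = -16 - 4*q (Y(C, q) = (4 + q)*(-4) = -16 - 4*q)
Q(T, X) = -5 + 10*X (Q(T, X) = X*10 - 5 = 10*X - 5 = -5 + 10*X)
x = -4 (x = -16 - 4*(-3) = -16 + 12 = -4)
(x - 5)*Q(-3, 3) = (-4 - 5)*(-5 + 10*3) = -9*(-5 + 30) = -9*25 = -225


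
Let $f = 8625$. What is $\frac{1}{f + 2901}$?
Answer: $\frac{1}{11526} \approx 8.676 \cdot 10^{-5}$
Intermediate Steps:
$\frac{1}{f + 2901} = \frac{1}{8625 + 2901} = \frac{1}{11526}$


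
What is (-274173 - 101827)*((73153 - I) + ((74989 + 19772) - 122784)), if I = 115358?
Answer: 26405728000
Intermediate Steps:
(-274173 - 101827)*((73153 - I) + ((74989 + 19772) - 122784)) = (-274173 - 101827)*((73153 - 1*115358) + ((74989 + 19772) - 122784)) = -376000*((73153 - 115358) + (94761 - 122784)) = -376000*(-42205 - 28023) = -376000*(-70228) = 26405728000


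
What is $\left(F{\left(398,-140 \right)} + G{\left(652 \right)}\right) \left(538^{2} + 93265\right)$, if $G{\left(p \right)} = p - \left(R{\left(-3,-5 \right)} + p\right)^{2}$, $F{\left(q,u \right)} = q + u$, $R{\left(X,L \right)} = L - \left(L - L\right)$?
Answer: $-159857166591$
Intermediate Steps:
$R{\left(X,L \right)} = L$ ($R{\left(X,L \right)} = L - 0 = L + 0 = L$)
$G{\left(p \right)} = p - \left(-5 + p\right)^{2}$
$\left(F{\left(398,-140 \right)} + G{\left(652 \right)}\right) \left(538^{2} + 93265\right) = \left(\left(398 - 140\right) + \left(652 - \left(-5 + 652\right)^{2}\right)\right) \left(538^{2} + 93265\right) = \left(258 + \left(652 - 647^{2}\right)\right) \left(289444 + 93265\right) = \left(258 + \left(652 - 418609\right)\right) 382709 = \left(258 - 417957\right) 382709 = \left(-417699\right) 382709 = -159857166591$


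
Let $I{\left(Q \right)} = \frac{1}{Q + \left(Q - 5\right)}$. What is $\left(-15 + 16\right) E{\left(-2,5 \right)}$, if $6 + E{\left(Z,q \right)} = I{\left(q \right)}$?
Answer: $- \frac{29}{5} \approx -5.8$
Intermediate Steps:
$I{\left(Q \right)} = \frac{1}{-5 + 2 Q}$ ($I{\left(Q \right)} = \frac{1}{Q + \left(Q - 5\right)} = \frac{1}{Q + \left(-5 + Q\right)} = \frac{1}{-5 + 2 Q}$)
$E{\left(Z,q \right)} = -6 + \frac{1}{-5 + 2 q}$
$\left(-15 + 16\right) E{\left(-2,5 \right)} = \left(-15 + 16\right) \frac{31 - 60}{-5 + 2 \cdot 5} = 1 \frac{31 - 60}{-5 + 10} = 1 \cdot \frac{1}{5} \left(-29\right) = 1 \left(- \frac{29}{5}\right) = - \frac{29}{5}$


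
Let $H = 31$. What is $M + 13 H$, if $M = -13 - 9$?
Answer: $381$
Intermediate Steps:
$M = -22$
$M + 13 H = -22 + 13 \cdot 31 = -22 + 403 = 381$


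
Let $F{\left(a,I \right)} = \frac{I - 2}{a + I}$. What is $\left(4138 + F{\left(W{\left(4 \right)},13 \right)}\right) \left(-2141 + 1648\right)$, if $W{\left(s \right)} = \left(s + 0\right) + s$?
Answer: $- \frac{42846137}{21} \approx -2.0403 \cdot 10^{6}$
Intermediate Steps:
$W{\left(s \right)} = 2 s$ ($W{\left(s \right)} = s + s = 2 s$)
$F{\left(a,I \right)} = \frac{-2 + I}{I + a}$
$\left(4138 + F{\left(W{\left(4 \right)},13 \right)}\right) \left(-2141 + 1648\right) = \left(4138 + \frac{-2 + 13}{13 + 2 \cdot 4}\right) \left(-2141 + 1648\right) = \left(4138 + \frac{1}{13 + 8} \cdot 11\right) \left(-493\right) = \left(4138 + \frac{1}{21} \cdot 11\right) \left(-493\right) = \left(4138 + \frac{11}{21}\right) \left(-493\right) = \frac{86909}{21} \left(-493\right) = - \frac{42846137}{21}$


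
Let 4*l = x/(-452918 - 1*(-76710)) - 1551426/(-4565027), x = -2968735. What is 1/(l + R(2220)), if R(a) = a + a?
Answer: 981371244352/4359307755537659 ≈ 0.00022512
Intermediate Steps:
R(a) = 2*a
l = 2019430614779/981371244352 (l = (-2968735/(-452918 - 1*(-76710)) - 1551426/(-4565027))/4 = (-2968735/(-452918 + 76710) - 1551426*(-1/4565027))/4 = (-2968735/(-376208) + 1551426/4565027)/4 = (-2968735*(-1/376208) + 1551426/4565027)/4 = (424105/53744 + 1551426/4565027)/4 = (1/4)*(2019430614779/245342811088) = 2019430614779/981371244352 ≈ 2.0578)
1/(l + R(2220)) = 1/(2019430614779/981371244352 + 2*2220) = 1/(2019430614779/981371244352 + 4440) = 1/(4359307755537659/981371244352) = 981371244352/4359307755537659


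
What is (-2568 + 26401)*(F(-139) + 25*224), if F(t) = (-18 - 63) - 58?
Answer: 130152013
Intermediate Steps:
F(t) = -139 (F(t) = -81 - 58 = -139)
(-2568 + 26401)*(F(-139) + 25*224) = (-2568 + 26401)*(-139 + 25*224) = 23833*(-139 + 5600) = 23833*5461 = 130152013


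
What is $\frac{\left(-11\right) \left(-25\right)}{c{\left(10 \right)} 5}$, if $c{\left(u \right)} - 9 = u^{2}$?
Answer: $\frac{55}{109} \approx 0.50459$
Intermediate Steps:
$c{\left(u \right)} = 9 + u^{2}$
$\frac{\left(-11\right) \left(-25\right)}{c{\left(10 \right)} 5} = \frac{\left(-11\right) \left(-25\right)}{\left(9 + 10^{2}\right) 5} = \frac{275}{\left(9 + 100\right) 5} = \frac{275}{109 \cdot 5} = \frac{275}{545} = 275 \cdot \frac{1}{545} = \frac{55}{109}$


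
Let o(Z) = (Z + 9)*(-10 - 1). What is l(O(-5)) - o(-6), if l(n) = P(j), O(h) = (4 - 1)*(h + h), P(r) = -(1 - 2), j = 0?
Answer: 34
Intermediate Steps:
o(Z) = -99 - 11*Z (o(Z) = (9 + Z)*(-11) = -99 - 11*Z)
P(r) = 1 (P(r) = -1*(-1) = 1)
O(h) = 6*h (O(h) = 3*(2*h) = 6*h)
l(n) = 1
l(O(-5)) - o(-6) = 1 - (-99 - 11*(-6)) = 1 - (-99 + 66) = 1 - 1*(-33) = 1 + 33 = 34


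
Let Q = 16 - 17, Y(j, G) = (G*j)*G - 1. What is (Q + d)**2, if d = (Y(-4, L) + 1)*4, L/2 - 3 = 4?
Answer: 9840769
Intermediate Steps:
L = 14 (L = 6 + 2*4 = 6 + 8 = 14)
Y(j, G) = -1 + j*G**2 (Y(j, G) = j*G**2 - 1 = -1 + j*G**2)
d = -3136 (d = ((-1 - 4*14**2) + 1)*4 = ((-1 - 4*196) + 1)*4 = ((-1 - 784) + 1)*4 = (-785 + 1)*4 = -784*4 = -3136)
Q = -1
(Q + d)**2 = (-1 - 3136)**2 = (-3137)**2 = 9840769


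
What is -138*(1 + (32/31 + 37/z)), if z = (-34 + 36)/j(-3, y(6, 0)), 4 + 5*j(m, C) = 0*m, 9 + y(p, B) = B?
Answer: 273102/155 ≈ 1761.9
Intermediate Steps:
y(p, B) = -9 + B
j(m, C) = -⅘ (j(m, C) = -⅘ + (0*m)/5 = -⅘ + (⅕)*0 = -⅘ + 0 = -⅘)
z = -5/2 (z = (-34 + 36)/(-⅘) = 2*(-5/4) = -5/2 ≈ -2.5000)
-138*(1 + (32/31 + 37/z)) = -138*(1 + (32/31 + 37/(-5/2))) = -138*(1 + (32*(1/31) + 37*(-⅖))) = -138*(1 + (32/31 - 74/5)) = -138*(1 - 2134/155) = -138*(-1979/155) = 273102/155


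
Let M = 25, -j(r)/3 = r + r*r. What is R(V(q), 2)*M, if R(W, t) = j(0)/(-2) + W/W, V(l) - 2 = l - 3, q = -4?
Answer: 25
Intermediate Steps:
j(r) = -3*r - 3*r**2 (j(r) = -3*(r + r*r) = -3*(r + r**2) = -3*r - 3*r**2)
V(l) = -1 + l (V(l) = 2 + (l - 3) = 2 + (-3 + l) = -1 + l)
R(W, t) = 1 (R(W, t) = -3*0*(1 + 0)/(-2) + W/W = -3*0*1*(-1/2) + 1 = 0*(-1/2) + 1 = 0 + 1 = 1)
R(V(q), 2)*M = 1*25 = 25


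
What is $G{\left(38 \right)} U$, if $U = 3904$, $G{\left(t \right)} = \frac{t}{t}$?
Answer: $3904$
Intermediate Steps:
$G{\left(t \right)} = 1$
$G{\left(38 \right)} U = 1 \cdot 3904 = 3904$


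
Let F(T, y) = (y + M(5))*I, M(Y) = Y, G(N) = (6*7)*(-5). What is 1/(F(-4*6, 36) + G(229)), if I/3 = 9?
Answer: 1/897 ≈ 0.0011148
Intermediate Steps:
I = 27 (I = 3*9 = 27)
G(N) = -210 (G(N) = 42*(-5) = -210)
F(T, y) = 135 + 27*y (F(T, y) = (y + 5)*27 = (5 + y)*27 = 135 + 27*y)
1/(F(-4*6, 36) + G(229)) = 1/((135 + 27*36) - 210) = 1/((135 + 972) - 210) = 1/(1107 - 210) = 1/897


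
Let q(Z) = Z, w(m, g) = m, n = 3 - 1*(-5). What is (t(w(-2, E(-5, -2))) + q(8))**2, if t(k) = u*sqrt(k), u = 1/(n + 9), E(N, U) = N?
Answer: (136 + I*sqrt(2))**2/289 ≈ 63.993 + 1.331*I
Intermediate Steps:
n = 8 (n = 3 + 5 = 8)
u = 1/17 (u = 1/(8 + 9) = 1/17 ≈ 0.058824)
t(k) = sqrt(k)/17
(t(w(-2, E(-5, -2))) + q(8))**2 = (sqrt(-2)/17 + 8)**2 = ((I*sqrt(2))/17 + 8)**2 = (I*sqrt(2)/17 + 8)**2 = (8 + I*sqrt(2)/17)**2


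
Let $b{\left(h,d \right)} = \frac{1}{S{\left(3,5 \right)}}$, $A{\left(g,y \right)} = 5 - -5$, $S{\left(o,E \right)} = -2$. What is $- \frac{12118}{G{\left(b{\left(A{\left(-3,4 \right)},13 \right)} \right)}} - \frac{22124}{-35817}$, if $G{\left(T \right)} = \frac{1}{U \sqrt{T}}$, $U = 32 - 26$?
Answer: $\frac{22124}{35817} - 36354 i \sqrt{2} \approx 0.6177 - 51412.0 i$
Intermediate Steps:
$U = 6$ ($U = 32 - 26 = 6$)
$A{\left(g,y \right)} = 10$ ($A{\left(g,y \right)} = 5 + 5 = 10$)
$b{\left(h,d \right)} = - \frac{1}{2}$ ($b{\left(h,d \right)} = \frac{1}{-2} = - \frac{1}{2}$)
$G{\left(T \right)} = \frac{1}{6 \sqrt{T}}$
$- \frac{12118}{G{\left(b{\left(A{\left(-3,4 \right)},13 \right)} \right)}} - \frac{22124}{-35817} = - \frac{12118}{\frac{1}{6} \frac{1}{\sqrt{- \frac{1}{2}}}} - \frac{22124}{-35817} = - \frac{12118}{\frac{1}{6} \left(- i \sqrt{2}\right)} - - \frac{22124}{35817} = - \frac{12118}{\left(- \frac{1}{6}\right) i \sqrt{2}} + \frac{22124}{35817} = - 12118 \cdot 3 i \sqrt{2} + \frac{22124}{35817} = - 36354 i \sqrt{2} + \frac{22124}{35817} = \frac{22124}{35817} - 36354 i \sqrt{2}$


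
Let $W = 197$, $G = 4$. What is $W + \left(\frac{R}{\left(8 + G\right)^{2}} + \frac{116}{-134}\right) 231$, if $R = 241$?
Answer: $\frac{1233767}{3216} \approx 383.63$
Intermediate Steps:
$W + \left(\frac{R}{\left(8 + G\right)^{2}} + \frac{116}{-134}\right) 231 = 197 + \left(\frac{241}{\left(8 + 4\right)^{2}} + \frac{116}{-134}\right) 231 = 197 + \left(\frac{241}{12^{2}} + 116 \left(- \frac{1}{134}\right)\right) 231 = 197 + \left(\frac{241}{144} - \frac{58}{67}\right) 231 = 197 + \frac{7795}{9648} \cdot 231 = 197 + \frac{600215}{3216} = \frac{1233767}{3216}$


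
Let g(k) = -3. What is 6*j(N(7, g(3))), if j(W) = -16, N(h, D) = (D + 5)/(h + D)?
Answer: -96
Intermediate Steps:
N(h, D) = (5 + D)/(D + h)
6*j(N(7, g(3))) = 6*(-16) = -96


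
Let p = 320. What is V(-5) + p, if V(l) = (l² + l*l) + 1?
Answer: 371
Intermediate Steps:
V(l) = 1 + 2*l² (V(l) = (l² + l²) + 1 = 2*l² + 1 = 1 + 2*l²)
V(-5) + p = (1 + 2*(-5)²) + 320 = (1 + 2*25) + 320 = (1 + 50) + 320 = 51 + 320 = 371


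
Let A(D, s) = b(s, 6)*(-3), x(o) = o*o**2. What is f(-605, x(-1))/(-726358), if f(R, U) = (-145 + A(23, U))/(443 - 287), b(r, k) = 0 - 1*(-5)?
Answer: 20/14163981 ≈ 1.4120e-6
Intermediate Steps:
b(r, k) = 5 (b(r, k) = 0 + 5 = 5)
x(o) = o**3
A(D, s) = -15 (A(D, s) = 5*(-3) = -15)
f(R, U) = -40/39 (f(R, U) = (-145 - 15)/(443 - 287) = -160/156 = -160*1/156 = -40/39)
f(-605, x(-1))/(-726358) = -40/39/(-726358) = -40/39*(-1/726358) = 20/14163981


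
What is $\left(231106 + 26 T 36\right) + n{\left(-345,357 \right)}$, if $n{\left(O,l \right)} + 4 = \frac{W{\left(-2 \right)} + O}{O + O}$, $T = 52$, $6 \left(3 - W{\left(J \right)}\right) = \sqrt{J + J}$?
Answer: $\frac{32174067}{115} + \frac{i}{2070} \approx 2.7977 \cdot 10^{5} + 0.00048309 i$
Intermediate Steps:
$W{\left(J \right)} = 3 - \frac{\sqrt{2} \sqrt{J}}{6}$ ($W{\left(J \right)} = 3 - \frac{\sqrt{J + J}}{6} = 3 - \frac{\sqrt{2 J}}{6} = 3 - \frac{\sqrt{2} \sqrt{J}}{6}$)
$n{\left(O,l \right)} = -4 + \frac{3 + O - \frac{i}{3}}{2 O}$ ($n{\left(O,l \right)} = -4 + \frac{\left(3 - \frac{\sqrt{2} \sqrt{-2}}{6}\right) + O}{O + O} = -4 + \frac{\left(3 - \frac{\sqrt{2} i \sqrt{2}}{6}\right) + O}{2 O} = -4 + \left(\left(3 - \frac{i}{3}\right) + O\right) \frac{1}{2 O} = -4 + \left(3 + O - \frac{i}{3}\right) \frac{1}{2 O} = -4 + \frac{3 + O - \frac{i}{3}}{2 O}$)
$\left(231106 + 26 T 36\right) + n{\left(-345,357 \right)} = \left(231106 + 26 \cdot 52 \cdot 36\right) + \frac{9 - i - -7245}{6 \left(-345\right)} = \left(231106 + 1352 \cdot 36\right) + \frac{1}{6} \left(- \frac{1}{345}\right) \left(9 - i + 7245\right) = \left(231106 + 48672\right) + \frac{1}{6} \left(- \frac{1}{345}\right) \left(7254 - i\right) = 279778 - \left(\frac{403}{115} - \frac{i}{2070}\right) = \frac{32174067}{115} + \frac{i}{2070}$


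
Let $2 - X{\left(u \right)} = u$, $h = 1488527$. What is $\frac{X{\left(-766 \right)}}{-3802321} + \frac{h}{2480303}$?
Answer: $\frac{5657952598463}{9430908183263} \approx 0.59994$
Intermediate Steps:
$X{\left(u \right)} = 2 - u$
$\frac{X{\left(-766 \right)}}{-3802321} + \frac{h}{2480303} = \frac{2 - -766}{-3802321} + \frac{1488527}{2480303} = \left(2 + 766\right) \left(- \frac{1}{3802321}\right) + 1488527 \cdot \frac{1}{2480303} = 768 \left(- \frac{1}{3802321}\right) + \frac{1488527}{2480303} = - \frac{768}{3802321} + \frac{1488527}{2480303} = \frac{5657952598463}{9430908183263}$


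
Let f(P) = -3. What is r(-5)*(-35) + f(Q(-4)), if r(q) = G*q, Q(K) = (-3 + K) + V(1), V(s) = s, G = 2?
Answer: 347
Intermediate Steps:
Q(K) = -2 + K (Q(K) = (-3 + K) + 1 = -2 + K)
r(q) = 2*q
r(-5)*(-35) + f(Q(-4)) = (2*(-5))*(-35) - 3 = -10*(-35) - 3 = 350 - 3 = 347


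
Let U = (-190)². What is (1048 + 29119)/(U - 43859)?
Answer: -30167/7759 ≈ -3.8880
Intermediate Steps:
U = 36100
(1048 + 29119)/(U - 43859) = (1048 + 29119)/(36100 - 43859) = 30167/(-7759) = 30167*(-1/7759) = -30167/7759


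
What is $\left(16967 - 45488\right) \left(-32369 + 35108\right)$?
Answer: $-78119019$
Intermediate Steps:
$\left(16967 - 45488\right) \left(-32369 + 35108\right) = \left(-28521\right) 2739 = -78119019$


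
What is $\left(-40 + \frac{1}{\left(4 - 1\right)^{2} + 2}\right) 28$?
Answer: $- \frac{12292}{11} \approx -1117.5$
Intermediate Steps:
$\left(-40 + \frac{1}{\left(4 - 1\right)^{2} + 2}\right) 28 = \left(-40 + \frac{1}{3^{2} + 2}\right) 28 = \left(-40 + \frac{1}{9 + 2}\right) 28 = \left(-40 + \frac{1}{11}\right) 28 = \left(- \frac{439}{11}\right) 28 = - \frac{12292}{11}$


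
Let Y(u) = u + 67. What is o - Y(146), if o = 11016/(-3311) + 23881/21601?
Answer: -15392840668/71520911 ≈ -215.22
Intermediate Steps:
Y(u) = 67 + u
o = -158886625/71520911 (o = 11016*(-1/3311) + 23881*(1/21601) = -11016/3311 + 23881/21601 = -158886625/71520911 ≈ -2.2215)
o - Y(146) = -158886625/71520911 - (67 + 146) = -158886625/71520911 - 1*213 = -158886625/71520911 - 213 = -15392840668/71520911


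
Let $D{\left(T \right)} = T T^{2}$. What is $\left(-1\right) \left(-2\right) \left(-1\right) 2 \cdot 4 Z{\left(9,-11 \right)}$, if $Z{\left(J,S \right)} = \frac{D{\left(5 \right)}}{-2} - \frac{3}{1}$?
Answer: $1048$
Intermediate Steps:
$D{\left(T \right)} = T^{3}$
$Z{\left(J,S \right)} = - \frac{131}{2}$ ($Z{\left(J,S \right)} = \frac{5^{3}}{-2} - \frac{3}{1} = 125 \left(- \frac{1}{2}\right) - 3 = - \frac{125}{2} - 3 = - \frac{131}{2}$)
$\left(-1\right) \left(-2\right) \left(-1\right) 2 \cdot 4 Z{\left(9,-11 \right)} = \left(-1\right) \left(-2\right) \left(-1\right) 2 \cdot 4 \left(- \frac{131}{2}\right) = 2 \left(\left(-2\right) 4\right) \left(- \frac{131}{2}\right) = 2 \left(-8\right) \left(- \frac{131}{2}\right) = \left(-16\right) \left(- \frac{131}{2}\right) = 1048$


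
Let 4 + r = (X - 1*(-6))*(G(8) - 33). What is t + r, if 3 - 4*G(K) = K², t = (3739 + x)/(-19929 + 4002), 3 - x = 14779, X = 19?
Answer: -25686153/21236 ≈ -1209.6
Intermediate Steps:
x = -14776 (x = 3 - 1*14779 = 3 - 14779 = -14776)
t = 3679/5309 (t = (3739 - 14776)/(-19929 + 4002) = -11037/(-15927) = -11037*(-1/15927) = 3679/5309 ≈ 0.69297)
G(K) = ¾ - K²/4
r = -4841/4 (r = -4 + (19 - 1*(-6))*((¾ - ¼*8²) - 33) = -4 + (19 + 6)*((¾ - ¼*64) - 33) = -4 + 25*((¾ - 16) - 33) = -4 + 25*(-61/4 - 33) = -4 + 25*(-193/4) = -4 - 4825/4 = -4841/4 ≈ -1210.3)
t + r = 3679/5309 - 4841/4 = -25686153/21236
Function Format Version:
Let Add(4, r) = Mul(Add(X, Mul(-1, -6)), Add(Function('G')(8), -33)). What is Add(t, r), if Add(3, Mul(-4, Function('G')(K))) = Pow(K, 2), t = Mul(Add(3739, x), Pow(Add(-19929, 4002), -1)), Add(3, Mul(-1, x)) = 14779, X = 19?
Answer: Rational(-25686153, 21236) ≈ -1209.6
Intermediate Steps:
x = -14776 (x = Add(3, Mul(-1, 14779)) = Add(3, -14779) = -14776)
t = Rational(3679, 5309) (t = Mul(Add(3739, -14776), Pow(Add(-19929, 4002), -1)) = Mul(-11037, Pow(-15927, -1)) = Mul(-11037, Rational(-1, 15927)) = Rational(3679, 5309) ≈ 0.69297)
Function('G')(K) = Add(Rational(3, 4), Mul(Rational(-1, 4), Pow(K, 2)))
r = Rational(-4841, 4) (r = Add(-4, Mul(Add(19, Mul(-1, -6)), Add(Add(Rational(3, 4), Mul(Rational(-1, 4), Pow(8, 2))), -33))) = Add(-4, Mul(Add(19, 6), Add(Add(Rational(3, 4), Mul(Rational(-1, 4), 64)), -33))) = Add(-4, Mul(25, Add(Add(Rational(3, 4), -16), -33))) = Add(-4, Mul(25, Add(Rational(-61, 4), -33))) = Add(-4, Mul(25, Rational(-193, 4))) = Add(-4, Rational(-4825, 4)) = Rational(-4841, 4) ≈ -1210.3)
Add(t, r) = Add(Rational(3679, 5309), Rational(-4841, 4)) = Rational(-25686153, 21236)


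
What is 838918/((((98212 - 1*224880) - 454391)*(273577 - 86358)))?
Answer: -838918/108785284921 ≈ -7.7117e-6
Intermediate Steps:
838918/((((98212 - 1*224880) - 454391)*(273577 - 86358))) = 838918/((((98212 - 224880) - 454391)*187219)) = 838918/(((-126668 - 454391)*187219)) = 838918/((-581059*187219)) = 838918/(-108785284921) = 838918*(-1/108785284921) = -838918/108785284921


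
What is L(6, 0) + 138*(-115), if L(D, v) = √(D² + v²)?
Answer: -15864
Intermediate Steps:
L(6, 0) + 138*(-115) = √(6² + 0²) + 138*(-115) = √(36 + 0) - 15870 = √36 - 15870 = 6 - 15870 = -15864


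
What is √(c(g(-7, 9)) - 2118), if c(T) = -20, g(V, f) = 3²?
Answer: I*√2138 ≈ 46.239*I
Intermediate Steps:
g(V, f) = 9
√(c(g(-7, 9)) - 2118) = √(-20 - 2118) = √(-2138) = I*√2138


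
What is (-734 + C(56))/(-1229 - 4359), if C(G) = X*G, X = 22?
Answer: -249/2794 ≈ -0.089120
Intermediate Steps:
C(G) = 22*G
(-734 + C(56))/(-1229 - 4359) = (-734 + 22*56)/(-1229 - 4359) = (-734 + 1232)/(-5588) = 498*(-1/5588) = -249/2794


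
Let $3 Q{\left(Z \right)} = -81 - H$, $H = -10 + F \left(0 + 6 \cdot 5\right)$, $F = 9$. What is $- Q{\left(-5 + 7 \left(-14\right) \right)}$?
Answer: $\frac{341}{3} \approx 113.67$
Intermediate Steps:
$H = 260$ ($H = -10 + 9 \left(0 + 6 \cdot 5\right) = -10 + 9 \left(0 + 30\right) = -10 + 9 \cdot 30 = -10 + 270 = 260$)
$Q{\left(Z \right)} = - \frac{341}{3}$ ($Q{\left(Z \right)} = \frac{-81 - 260}{3} = \frac{1}{3} \left(-341\right) = - \frac{341}{3}$)
$- Q{\left(-5 + 7 \left(-14\right) \right)} = \left(-1\right) \left(- \frac{341}{3}\right) = \frac{341}{3}$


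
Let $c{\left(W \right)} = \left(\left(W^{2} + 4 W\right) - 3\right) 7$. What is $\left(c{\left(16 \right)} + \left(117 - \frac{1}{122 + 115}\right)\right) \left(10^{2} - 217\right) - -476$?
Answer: $- \frac{21554005}{79} \approx -2.7284 \cdot 10^{5}$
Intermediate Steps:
$c{\left(W \right)} = -21 + 7 W^{2} + 28 W$ ($c{\left(W \right)} = \left(-3 + W^{2} + 4 W\right) 7 = -21 + 7 W^{2} + 28 W$)
$\left(c{\left(16 \right)} + \left(117 - \frac{1}{122 + 115}\right)\right) \left(10^{2} - 217\right) - -476 = \left(\left(-21 + 7 \cdot 16^{2} + 28 \cdot 16\right) + \left(117 - \frac{1}{122 + 115}\right)\right) \left(10^{2} - 217\right) - -476 = \left(\left(-21 + 7 \cdot 256 + 448\right) + \left(117 - \frac{1}{237}\right)\right) \left(100 - 217\right) + 476 = \left(\left(-21 + 1792 + 448\right) + \left(117 - \frac{1}{237}\right)\right) \left(-117\right) + 476 = \left(2219 + \left(117 - \frac{1}{237}\right)\right) \left(-117\right) + 476 = \left(2219 + \frac{27728}{237}\right) \left(-117\right) + 476 = \frac{553631}{237} \left(-117\right) + 476 = - \frac{21591609}{79} + 476 = - \frac{21554005}{79}$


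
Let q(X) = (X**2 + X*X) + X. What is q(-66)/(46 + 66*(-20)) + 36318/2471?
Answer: 1778919/224861 ≈ 7.9112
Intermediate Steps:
q(X) = X + 2*X**2 (q(X) = (X**2 + X**2) + X = 2*X**2 + X = X + 2*X**2)
q(-66)/(46 + 66*(-20)) + 36318/2471 = (-66*(1 + 2*(-66)))/(46 + 66*(-20)) + 36318/2471 = (-66*(1 - 132))/(46 - 1320) + 36318*(1/2471) = -66*(-131)/(-1274) + 36318/2471 = 8646*(-1/1274) + 36318/2471 = -4323/637 + 36318/2471 = 1778919/224861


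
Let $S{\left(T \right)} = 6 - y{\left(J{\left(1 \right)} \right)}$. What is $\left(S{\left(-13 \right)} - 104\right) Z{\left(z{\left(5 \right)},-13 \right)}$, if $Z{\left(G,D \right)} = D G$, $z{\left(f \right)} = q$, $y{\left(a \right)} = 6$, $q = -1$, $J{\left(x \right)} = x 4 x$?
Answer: $-1352$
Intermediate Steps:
$J{\left(x \right)} = 4 x^{2}$ ($J{\left(x \right)} = 4 x x = 4 x^{2}$)
$z{\left(f \right)} = -1$
$S{\left(T \right)} = 0$ ($S{\left(T \right)} = 6 - 6 = 0$)
$\left(S{\left(-13 \right)} - 104\right) Z{\left(z{\left(5 \right)},-13 \right)} = \left(0 - 104\right) \left(\left(-13\right) \left(-1\right)\right) = \left(-104\right) 13 = -1352$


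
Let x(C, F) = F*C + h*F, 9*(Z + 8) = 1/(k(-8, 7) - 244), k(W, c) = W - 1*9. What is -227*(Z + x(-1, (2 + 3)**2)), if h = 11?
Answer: -129039739/2349 ≈ -54934.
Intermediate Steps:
k(W, c) = -9 + W (k(W, c) = W - 9 = -9 + W)
Z = -18793/2349 (Z = -8 + 1/(9*((-9 - 8) - 244)) = -8 + 1/(9*(-17 - 244)) = -8 + (1/9)/(-261) = -8 + (1/9)*(-1/261) = -8 - 1/2349 = -18793/2349 ≈ -8.0004)
x(C, F) = 11*F + C*F (x(C, F) = F*C + 11*F = C*F + 11*F = 11*F + C*F)
-227*(Z + x(-1, (2 + 3)**2)) = -227*(-18793/2349 + (2 + 3)**2*(11 - 1)) = -227*(-18793/2349 + 5**2*10) = -227*(-18793/2349 + 25*10) = -227*(-18793/2349 + 250) = -227*568457/2349 = -129039739/2349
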